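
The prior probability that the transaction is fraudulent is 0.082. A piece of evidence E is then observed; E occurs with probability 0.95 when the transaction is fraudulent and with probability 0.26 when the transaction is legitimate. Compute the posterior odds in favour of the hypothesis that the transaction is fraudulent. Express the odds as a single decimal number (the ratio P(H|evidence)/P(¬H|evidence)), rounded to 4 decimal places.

Prior odds = 0.082/(1−0.082) = 0.089325. In log-odds, ln(0.089325) = -2.4155.
Add log likelihood ratio: ln(3.6538) = 1.2958.
Posterior log-odds = -1.1197, so posterior odds = exp(-1.1197) = 0.32638.

Posterior odds ≈ 0.3264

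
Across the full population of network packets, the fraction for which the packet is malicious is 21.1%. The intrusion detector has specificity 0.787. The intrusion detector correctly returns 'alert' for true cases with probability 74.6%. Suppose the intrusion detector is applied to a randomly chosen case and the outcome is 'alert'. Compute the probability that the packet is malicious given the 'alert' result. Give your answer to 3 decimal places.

P(H | E) ≈ 0.484

Let H be the event that the packet is malicious. P(H) = 0.211, so P(¬H) = 0.789. With E the 'alert' result, P(E|H) = 0.746 and P(E|¬H) = 0.213.
P(E) = 0.746·0.211 + 0.213·0.789 = 0.15741 + 0.16806 = 0.32546.
By Bayes' theorem, P(H|E) = 0.15741 / 0.32546 = 0.484.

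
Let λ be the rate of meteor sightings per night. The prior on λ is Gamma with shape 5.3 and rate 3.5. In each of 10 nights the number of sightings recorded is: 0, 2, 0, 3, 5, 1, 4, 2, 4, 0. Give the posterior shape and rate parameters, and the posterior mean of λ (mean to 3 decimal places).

The Poisson likelihood adds the total count to the shape and the number of exposure periods to the rate. Here ∑xᵢ = 21 and n = 10, so shape 5.3→26.3 and rate 3.5→13.5.
E[λ | data] = 26.3/13.5 = 1.948.

Posterior: Gamma(shape=26.3, rate=13.5); mean ≈ 1.948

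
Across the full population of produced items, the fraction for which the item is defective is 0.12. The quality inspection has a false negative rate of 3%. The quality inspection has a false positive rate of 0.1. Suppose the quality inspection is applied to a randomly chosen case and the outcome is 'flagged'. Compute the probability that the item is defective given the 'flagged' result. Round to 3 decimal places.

P(H | E) ≈ 0.569

Let H be the event that the item is defective. P(H) = 0.12, so P(¬H) = 0.88. With E the 'flagged' result, P(E|H) = 0.97 and P(E|¬H) = 0.1.
P(E) = 0.97·0.12 + 0.1·0.88 = 0.11640 + 0.088000 = 0.20440.
By Bayes' theorem, P(H|E) = 0.11640 / 0.20440 = 0.569.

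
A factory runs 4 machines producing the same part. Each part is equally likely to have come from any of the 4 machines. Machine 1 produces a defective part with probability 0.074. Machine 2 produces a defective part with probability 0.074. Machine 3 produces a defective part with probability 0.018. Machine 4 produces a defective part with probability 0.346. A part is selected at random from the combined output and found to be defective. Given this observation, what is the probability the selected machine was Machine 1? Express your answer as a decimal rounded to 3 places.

Posterior probability ≈ 0.145

P(defective|M1) = 0.074; P(defective|M2) = 0.074; P(defective|M3) = 0.018; P(defective|M4) = 0.346.
Prior × likelihood for each source: 0.25·0.074=0.01850, 0.25·0.074=0.01850, 0.25·0.018=0.004500, 0.25·0.346=0.08650. Summing gives P(defective) = 0.12800.
P(Machine 1 | defective) = 0.01850 / 0.12800 = 0.145.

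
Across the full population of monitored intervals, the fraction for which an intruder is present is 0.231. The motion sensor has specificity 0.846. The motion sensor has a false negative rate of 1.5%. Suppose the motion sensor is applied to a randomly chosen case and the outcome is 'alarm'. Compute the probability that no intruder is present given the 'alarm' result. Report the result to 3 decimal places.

Let H be the event that an intruder is present. P(H) = 0.231, so P(¬H) = 0.769. With E the 'alarm' result, P(E|H) = 0.985 and P(E|¬H) = 0.154.
P(E) = 0.985·0.231 + 0.154·0.769 = 0.22754 + 0.11843 = 0.34596.
By Bayes' theorem, P(H|E) = 0.22754 / 0.34596 = 0.658. Hence P(¬H|E) = 1 − 0.658 = 0.342.

P(¬H | E) ≈ 0.342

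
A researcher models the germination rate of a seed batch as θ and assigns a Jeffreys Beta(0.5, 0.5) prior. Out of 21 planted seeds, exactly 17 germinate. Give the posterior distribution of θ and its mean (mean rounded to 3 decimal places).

Posterior: Beta(17.5, 4.5); mean ≈ 0.795

Observing 17 successes and 4 failures updates Beta(0.5, 0.5) by adding the success and failure counts to the two shape parameters: α = 0.5+17 = 17.5, β = 0.5+4 = 4.5.
E[θ | data] = 17.5/(17.5+4.5) = 0.795.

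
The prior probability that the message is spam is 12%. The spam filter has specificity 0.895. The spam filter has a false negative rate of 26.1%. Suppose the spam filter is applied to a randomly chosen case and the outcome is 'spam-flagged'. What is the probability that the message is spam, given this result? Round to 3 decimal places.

Write H for 'the message is spam'. Prior odds H:¬H = 0.12/0.88 = 0.13636. For the 'spam-flagged' outcome, the likelihood ratio is 0.739/0.105 = 7.0381.
Posterior odds = 0.13636 × 7.0381 = 0.95974, so P(H|E) = 0.95974/(1+0.95974) = 0.490.

P(H | E) ≈ 0.490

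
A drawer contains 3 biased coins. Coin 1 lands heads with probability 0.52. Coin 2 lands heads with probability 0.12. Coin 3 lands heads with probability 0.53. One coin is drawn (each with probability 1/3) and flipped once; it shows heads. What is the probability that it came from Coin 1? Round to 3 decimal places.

Tabulate prior·likelihood by source: [1] prior 0.333333, lik 0.52, product 0.1733; [2] prior 0.333333, lik 0.12, product 0.04000; [3] prior 0.333333, lik 0.53, product 0.1767.
Normalizing constant = 0.39000; the posterior for Coin 1 is its product over the sum, 0.1733/0.39000 = 0.444.

Posterior probability ≈ 0.444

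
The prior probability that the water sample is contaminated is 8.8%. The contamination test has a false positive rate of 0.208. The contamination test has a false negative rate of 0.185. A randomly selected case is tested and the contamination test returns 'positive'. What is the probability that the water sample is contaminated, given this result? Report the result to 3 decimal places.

P(H | E) ≈ 0.274

Let H be the event that the water sample is contaminated. P(H) = 0.088, so P(¬H) = 0.912. With E the 'positive' result, P(E|H) = 0.815 and P(E|¬H) = 0.208.
P(E) = 0.815·0.088 + 0.208·0.912 = 0.071720 + 0.18970 = 0.26142.
By Bayes' theorem, P(H|E) = 0.071720 / 0.26142 = 0.274.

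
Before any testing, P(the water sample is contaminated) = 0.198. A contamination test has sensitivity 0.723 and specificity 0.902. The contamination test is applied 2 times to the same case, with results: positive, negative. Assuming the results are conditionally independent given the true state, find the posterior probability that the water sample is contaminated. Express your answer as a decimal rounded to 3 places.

Let H be the event that the water sample is contaminated; start with P(H) = 0.198. P('positive'|H) = 0.723, P('positive'|¬H) = 0.098.
Update on result 1 ('positive'): P(H) ← 0.723·0.1980 / (0.723·0.1980 + 0.098·0.8020) = 0.14315/0.22175 = 0.6456.
Update on result 2 ('negative'): P(H) ← 0.277·0.6456 / (0.277·0.6456 + 0.902·0.3544) = 0.17882/0.49852 = 0.3587.

Posterior P(H) ≈ 0.359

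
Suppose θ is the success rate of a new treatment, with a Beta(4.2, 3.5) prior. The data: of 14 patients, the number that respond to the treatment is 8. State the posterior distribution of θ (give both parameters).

Posterior: Beta(12.2, 9.5)

Observing 8 successes and 6 failures updates Beta(4.2, 3.5) by adding the success and failure counts to the two shape parameters: α = 4.2+8 = 12.2, β = 3.5+6 = 9.5.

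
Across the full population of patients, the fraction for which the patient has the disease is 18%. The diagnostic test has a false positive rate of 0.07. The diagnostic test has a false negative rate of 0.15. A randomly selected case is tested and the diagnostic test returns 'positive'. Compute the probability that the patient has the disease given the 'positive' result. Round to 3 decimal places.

P(H | E) ≈ 0.727

Let H be the event that the patient has the disease. P(H) = 0.18, so P(¬H) = 0.82. With E the 'positive' result, P(E|H) = 0.85 and P(E|¬H) = 0.07.
P(E) = 0.85·0.18 + 0.07·0.82 = 0.15300 + 0.057400 = 0.21040.
By Bayes' theorem, P(H|E) = 0.15300 / 0.21040 = 0.727.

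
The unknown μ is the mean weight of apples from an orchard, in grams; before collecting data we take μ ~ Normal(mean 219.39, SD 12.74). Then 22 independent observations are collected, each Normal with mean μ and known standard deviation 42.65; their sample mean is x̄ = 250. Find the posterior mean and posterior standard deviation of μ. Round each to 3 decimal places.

Prior precision 1/τ₀² = 1/12.74² = 0.00616114; data precision n/σ² = 22/42.65² = 0.0120944.
Posterior precision = 0.00616114 + 0.0120944 = 0.0182555, giving posterior SD = 1/√0.0182555 = 7.401.
Posterior mean = (0.00616114·219.39 + 0.0120944·250) / 0.0182555 = 239.669.

Posterior mean ≈ 239.669; posterior SD ≈ 7.401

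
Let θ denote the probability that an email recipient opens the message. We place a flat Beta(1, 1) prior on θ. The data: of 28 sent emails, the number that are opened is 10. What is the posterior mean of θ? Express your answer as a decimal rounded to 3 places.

Posterior mean ≈ 0.367

Observing 10 successes and 18 failures updates Beta(1, 1) by adding the success and failure counts to the two shape parameters: α = 1+10 = 11, β = 1+18 = 19.
Posterior mean = α/(α+β) = 11/30 = 0.367.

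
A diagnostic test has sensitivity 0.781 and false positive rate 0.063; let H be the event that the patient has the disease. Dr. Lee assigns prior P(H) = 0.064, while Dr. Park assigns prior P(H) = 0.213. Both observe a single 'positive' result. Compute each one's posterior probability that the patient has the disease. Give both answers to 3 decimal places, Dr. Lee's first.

Dr. Lee: 0.459; Dr. Park: 0.770

P('+'|H) = 0.781, P('+'|¬H) = 0.063.
Dr. Lee: numerator 0.781·0.064 = 0.049984; evidence = 0.049984+0.063·0.936 = 0.10895; posterior = 0.459.
Dr. Park: numerator 0.781·0.213 = 0.16635; evidence = 0.16635+0.063·0.787 = 0.21593; posterior = 0.770.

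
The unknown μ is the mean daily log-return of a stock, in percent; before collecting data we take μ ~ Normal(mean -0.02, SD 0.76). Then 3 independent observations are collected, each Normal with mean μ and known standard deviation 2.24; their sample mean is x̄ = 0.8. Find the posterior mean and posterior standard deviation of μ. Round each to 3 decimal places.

Posterior mean ≈ 0.190; posterior SD ≈ 0.655

Prior precision 1/τ₀² = 1/0.76² = 1.73130; data precision n/σ² = 3/2.24² = 0.597895.
Posterior precision = 1.73130 + 0.597895 = 2.32920, giving posterior SD = 1/√2.32920 = 0.655.
Posterior mean = (1.73130·-0.02 + 0.597895·0.8) / 2.32920 = 0.190.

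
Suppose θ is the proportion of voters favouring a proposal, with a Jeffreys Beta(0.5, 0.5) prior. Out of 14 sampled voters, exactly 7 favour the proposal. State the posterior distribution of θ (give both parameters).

Observing 7 successes and 7 failures updates Beta(0.5, 0.5) by adding the success and failure counts to the two shape parameters: α = 0.5+7 = 7.5, β = 0.5+7 = 7.5.

Posterior: Beta(7.5, 7.5)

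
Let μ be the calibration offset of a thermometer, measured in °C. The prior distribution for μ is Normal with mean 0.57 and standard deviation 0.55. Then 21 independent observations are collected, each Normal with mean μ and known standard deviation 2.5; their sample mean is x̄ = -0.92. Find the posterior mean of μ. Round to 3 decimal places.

Posterior mean ≈ -0.181

Prior precision 1/τ₀² = 1/0.55² = 3.30579; data precision n/σ² = 21/2.5² = 3.36000.
Posterior precision = 3.30579 + 3.36000 = 6.66579.
Posterior mean = (3.30579·0.57 + 3.36000·-0.92) / 6.66579 = -0.181.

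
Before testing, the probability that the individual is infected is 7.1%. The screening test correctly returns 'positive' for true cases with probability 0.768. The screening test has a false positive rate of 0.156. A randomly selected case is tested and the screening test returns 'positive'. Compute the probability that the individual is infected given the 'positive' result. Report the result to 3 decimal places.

Write H for 'the individual is infected'. Prior odds H:¬H = 0.071/0.929 = 0.076426. For the 'positive' outcome, the likelihood ratio is 0.768/0.156 = 4.9231.
Posterior odds = 0.076426 × 4.9231 = 0.37625, so P(H|E) = 0.37625/(1+0.37625) = 0.273.

P(H | E) ≈ 0.273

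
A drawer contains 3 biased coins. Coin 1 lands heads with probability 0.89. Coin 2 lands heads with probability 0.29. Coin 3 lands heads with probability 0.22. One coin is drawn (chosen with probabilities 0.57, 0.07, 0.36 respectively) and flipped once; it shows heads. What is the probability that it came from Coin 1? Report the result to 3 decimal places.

P(heads|C1) = 0.89; P(heads|C2) = 0.29; P(heads|C3) = 0.22.
Prior × likelihood for each source: 0.57·0.89=0.5073, 0.07·0.29=0.02030, 0.36·0.22=0.07920. Summing gives P(heads) = 0.60680.
P(Coin 1 | heads) = 0.5073 / 0.60680 = 0.836.

Posterior probability ≈ 0.836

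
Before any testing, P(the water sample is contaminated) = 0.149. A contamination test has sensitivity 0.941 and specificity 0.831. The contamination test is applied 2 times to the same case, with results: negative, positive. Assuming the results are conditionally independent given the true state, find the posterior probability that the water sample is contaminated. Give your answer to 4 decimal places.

Posterior P(H) ≈ 0.0647

Let H be the event that the water sample is contaminated; start with P(H) = 0.149. P('positive'|H) = 0.941, P('positive'|¬H) = 0.169.
Update on result 1 ('negative'): P(H) ← 0.059·0.1490 / (0.059·0.1490 + 0.831·0.8510) = 0.0087910/0.71597 = 0.0123.
Update on result 2 ('positive'): P(H) ← 0.941·0.0123 / (0.941·0.0123 + 0.169·0.9877) = 0.011554/0.17848 = 0.0647.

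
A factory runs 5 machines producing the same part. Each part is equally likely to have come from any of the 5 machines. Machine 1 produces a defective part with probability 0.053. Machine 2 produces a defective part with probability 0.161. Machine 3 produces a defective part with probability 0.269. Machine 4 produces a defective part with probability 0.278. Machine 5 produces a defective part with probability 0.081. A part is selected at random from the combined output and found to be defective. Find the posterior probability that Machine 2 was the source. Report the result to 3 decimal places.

P(defective|M1) = 0.053; P(defective|M2) = 0.161; P(defective|M3) = 0.269; P(defective|M4) = 0.278; P(defective|M5) = 0.081.
Prior × likelihood for each source: 0.2·0.053=0.01060, 0.2·0.161=0.03220, 0.2·0.269=0.05380, 0.2·0.278=0.05560, 0.2·0.081=0.01620. Summing gives P(defective) = 0.16840.
P(Machine 2 | defective) = 0.03220 / 0.16840 = 0.191.

Posterior probability ≈ 0.191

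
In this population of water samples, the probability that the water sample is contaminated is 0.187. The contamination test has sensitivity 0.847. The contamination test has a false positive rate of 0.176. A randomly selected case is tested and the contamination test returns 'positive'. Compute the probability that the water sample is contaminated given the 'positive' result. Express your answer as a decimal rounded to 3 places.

Write H for 'the water sample is contaminated'. Prior odds H:¬H = 0.187/0.813 = 0.23001. For the 'positive' outcome, the likelihood ratio is 0.847/0.176 = 4.8125.
Posterior odds = 0.23001 × 4.8125 = 1.1069, so P(H|E) = 1.1069/(1+1.1069) = 0.525.

P(H | E) ≈ 0.525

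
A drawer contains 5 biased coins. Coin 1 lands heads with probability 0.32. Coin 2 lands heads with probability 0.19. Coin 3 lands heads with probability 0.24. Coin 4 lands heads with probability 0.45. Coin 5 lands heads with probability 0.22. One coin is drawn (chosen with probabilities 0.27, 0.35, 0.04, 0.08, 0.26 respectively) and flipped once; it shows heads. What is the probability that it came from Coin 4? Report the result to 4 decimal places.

Posterior probability ≈ 0.1408

P(heads|C1) = 0.32; P(heads|C2) = 0.19; P(heads|C3) = 0.24; P(heads|C4) = 0.45; P(heads|C5) = 0.22.
Prior × likelihood for each source: 0.27·0.32=0.08640, 0.35·0.19=0.06650, 0.04·0.24=0.009600, 0.08·0.45=0.03600, 0.26·0.22=0.05720. Summing gives P(heads) = 0.25570.
P(Coin 4 | heads) = 0.03600 / 0.25570 = 0.1408.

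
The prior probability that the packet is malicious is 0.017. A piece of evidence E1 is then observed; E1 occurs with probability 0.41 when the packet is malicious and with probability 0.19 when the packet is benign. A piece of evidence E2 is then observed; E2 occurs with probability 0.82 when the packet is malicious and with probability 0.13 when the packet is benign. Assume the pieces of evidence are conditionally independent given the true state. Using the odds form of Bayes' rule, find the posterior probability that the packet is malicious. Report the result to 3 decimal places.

Prior odds = 0.017/(1−0.017) = 0.017294.
Likelihood ratio for E1 = 0.41/0.19 = 2.1579.
Likelihood ratio for E2 = 0.82/0.13 = 6.3077.
Posterior odds = prior odds × LR₁ × LR₂ = 0.23539.
Posterior probability = odds/(1+odds) = 0.23539/1.2354 = 0.191.

Posterior probability ≈ 0.191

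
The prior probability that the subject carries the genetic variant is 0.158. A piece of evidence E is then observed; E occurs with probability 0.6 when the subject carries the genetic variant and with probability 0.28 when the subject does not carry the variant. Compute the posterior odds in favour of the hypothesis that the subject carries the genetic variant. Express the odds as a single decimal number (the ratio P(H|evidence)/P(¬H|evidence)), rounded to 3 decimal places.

Prior odds = 0.158/(1−0.158) = 0.18765. In log-odds, ln(0.18765) = -1.6732.
Add log likelihood ratio: ln(2.1429) = 0.76214.
Posterior log-odds = -0.91104, so posterior odds = exp(-0.91104) = 0.40210.

Posterior odds ≈ 0.402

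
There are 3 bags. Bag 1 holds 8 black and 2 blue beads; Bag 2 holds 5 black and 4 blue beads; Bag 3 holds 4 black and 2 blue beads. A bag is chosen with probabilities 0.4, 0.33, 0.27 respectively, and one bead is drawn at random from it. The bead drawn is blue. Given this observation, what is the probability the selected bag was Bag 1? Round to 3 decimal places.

Posterior probability ≈ 0.253

Tabulate prior·likelihood by source: [1] prior 0.4, lik 0.2, product 0.08000; [2] prior 0.33, lik 0.4444, product 0.1467; [3] prior 0.27, lik 0.3333, product 0.09000.
Normalizing constant = 0.31667; the posterior for Bag 1 is its product over the sum, 0.08000/0.31667 = 0.253.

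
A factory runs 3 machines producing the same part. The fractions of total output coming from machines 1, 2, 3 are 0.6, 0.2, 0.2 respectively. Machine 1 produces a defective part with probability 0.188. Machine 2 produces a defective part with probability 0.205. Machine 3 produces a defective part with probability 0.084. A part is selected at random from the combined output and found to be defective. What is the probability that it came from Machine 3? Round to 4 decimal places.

Posterior probability ≈ 0.0985

P(defective|M1) = 0.188; P(defective|M2) = 0.205; P(defective|M3) = 0.084.
Prior × likelihood for each source: 0.6·0.188=0.1128, 0.2·0.205=0.04100, 0.2·0.084=0.01680. Summing gives P(defective) = 0.17060.
P(Machine 3 | defective) = 0.01680 / 0.17060 = 0.0985.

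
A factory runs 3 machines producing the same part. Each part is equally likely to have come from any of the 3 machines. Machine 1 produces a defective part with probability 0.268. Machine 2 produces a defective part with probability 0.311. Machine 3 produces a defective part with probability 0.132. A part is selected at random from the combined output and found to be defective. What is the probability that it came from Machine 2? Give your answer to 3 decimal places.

P(defective|M1) = 0.268; P(defective|M2) = 0.311; P(defective|M3) = 0.132.
Prior × likelihood for each source: 0.333333·0.268=0.08933, 0.333333·0.311=0.1037, 0.333333·0.132=0.04400. Summing gives P(defective) = 0.23700.
P(Machine 2 | defective) = 0.1037 / 0.23700 = 0.437.

Posterior probability ≈ 0.437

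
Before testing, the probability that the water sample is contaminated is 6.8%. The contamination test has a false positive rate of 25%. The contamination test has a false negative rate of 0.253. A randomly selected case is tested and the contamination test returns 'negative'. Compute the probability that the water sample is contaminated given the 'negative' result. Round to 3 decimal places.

Write H for 'the water sample is contaminated'. Prior odds H:¬H = 0.068/0.932 = 0.072961. For the 'negative' outcome, the likelihood ratio is 0.253/0.75 = 0.33733.
Posterior odds = 0.072961 × 0.33733 = 0.024612, so P(H|E) = 0.024612/(1+0.024612) = 0.024.

P(H | E) ≈ 0.024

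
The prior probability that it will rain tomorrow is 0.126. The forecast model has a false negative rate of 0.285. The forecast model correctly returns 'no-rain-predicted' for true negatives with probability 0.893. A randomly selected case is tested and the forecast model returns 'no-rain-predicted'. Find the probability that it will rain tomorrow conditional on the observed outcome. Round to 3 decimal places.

P(H | E) ≈ 0.044

Let H be the event that it will rain tomorrow. P(H) = 0.126, so P(¬H) = 0.874. With E the 'no-rain-predicted' result, P(E|H) = 0.285 and P(E|¬H) = 0.893.
P(E) = 0.285·0.126 + 0.893·0.874 = 0.035910 + 0.78048 = 0.81639.
By Bayes' theorem, P(H|E) = 0.035910 / 0.81639 = 0.044.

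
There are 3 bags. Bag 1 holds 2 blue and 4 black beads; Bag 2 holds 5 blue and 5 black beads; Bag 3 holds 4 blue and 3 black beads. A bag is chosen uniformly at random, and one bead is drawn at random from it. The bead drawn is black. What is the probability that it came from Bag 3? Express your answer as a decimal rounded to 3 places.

P(black|Bag 1) = 0.6667; P(black|Bag 2) = 0.5; P(black|Bag 3) = 0.4286.
Prior × likelihood for each source: 0.333333·0.6667=0.2222, 0.333333·0.5=0.1667, 0.333333·0.4286=0.1429. Summing gives P(black) = 0.53175.
P(Bag 3 | black) = 0.1429 / 0.53175 = 0.269.

Posterior probability ≈ 0.269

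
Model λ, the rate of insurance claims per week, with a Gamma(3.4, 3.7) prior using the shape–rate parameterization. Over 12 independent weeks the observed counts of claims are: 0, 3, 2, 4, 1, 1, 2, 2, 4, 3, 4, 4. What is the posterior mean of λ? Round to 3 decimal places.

Posterior mean ≈ 2.127

The Poisson likelihood adds the total count to the shape and the number of exposure periods to the rate. Here ∑xᵢ = 30 and n = 12, so shape 3.4→33.4 and rate 3.7→15.7.
E[λ | data] = 33.4/15.7 = 2.127.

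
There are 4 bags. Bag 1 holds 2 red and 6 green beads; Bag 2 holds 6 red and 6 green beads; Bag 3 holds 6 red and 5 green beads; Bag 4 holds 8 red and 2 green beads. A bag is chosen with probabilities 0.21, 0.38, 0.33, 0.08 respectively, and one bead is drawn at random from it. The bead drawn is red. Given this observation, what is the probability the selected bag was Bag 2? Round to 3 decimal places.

Posterior probability ≈ 0.391

P(red|Bag 1) = 0.25; P(red|Bag 2) = 0.5; P(red|Bag 3) = 0.5455; P(red|Bag 4) = 0.8.
Prior × likelihood for each source: 0.21·0.25=0.05250, 0.38·0.5=0.1900, 0.33·0.5455=0.1800, 0.08·0.8=0.06400. Summing gives P(red) = 0.48650.
P(Bag 2 | red) = 0.1900 / 0.48650 = 0.391.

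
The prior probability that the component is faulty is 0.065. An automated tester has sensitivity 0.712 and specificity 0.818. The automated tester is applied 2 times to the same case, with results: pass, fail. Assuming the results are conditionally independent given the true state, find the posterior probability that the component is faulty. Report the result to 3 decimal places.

With H the event that the component is faulty, the joint likelihood of the observed sequence is P(data|H) = 0.288·0.712 = 0.20506 and P(data|¬H) = 0.818·0.182 = 0.14888.
Bayes: P(H|data) = 0.065·0.20506 / (0.065·0.20506 + 0.935·0.14888) = 0.013329/0.15253 = 0.0874.

Posterior P(H) ≈ 0.087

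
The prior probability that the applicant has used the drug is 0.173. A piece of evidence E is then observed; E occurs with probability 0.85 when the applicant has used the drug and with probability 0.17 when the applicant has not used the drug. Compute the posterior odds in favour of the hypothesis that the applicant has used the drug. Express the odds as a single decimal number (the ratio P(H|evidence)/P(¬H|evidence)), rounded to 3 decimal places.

Prior odds = 0.173/(1−0.173) = 0.20919. In log-odds, ln(0.20919) = -1.5645.
Add log likelihood ratio: ln(5.0000) = 1.6094.
Posterior log-odds = 0.044925, so posterior odds = exp(0.044925) = 1.0459.

Posterior odds ≈ 1.046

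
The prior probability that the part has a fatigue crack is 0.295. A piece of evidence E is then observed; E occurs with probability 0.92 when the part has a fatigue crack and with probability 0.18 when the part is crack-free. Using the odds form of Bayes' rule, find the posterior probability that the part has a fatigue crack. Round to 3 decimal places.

Prior odds = 0.295/(1−0.295) = 0.41844.
Likelihood ratio for E = 0.92/0.18 = 5.1111.
Posterior odds = prior odds × LR = 2.1387.
Posterior probability = odds/(1+odds) = 2.1387/3.1387 = 0.681.

Posterior probability ≈ 0.681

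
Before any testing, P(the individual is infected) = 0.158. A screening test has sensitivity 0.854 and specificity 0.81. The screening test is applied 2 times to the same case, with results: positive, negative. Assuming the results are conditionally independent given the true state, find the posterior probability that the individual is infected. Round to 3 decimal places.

With H the event that the individual is infected, the joint likelihood of the observed sequence is P(data|H) = 0.854·0.146 = 0.12468 and P(data|¬H) = 0.19·0.81 = 0.15390.
Bayes: P(H|data) = 0.158·0.12468 / (0.158·0.12468 + 0.842·0.15390) = 0.019700/0.14928 = 0.1320.

Posterior P(H) ≈ 0.132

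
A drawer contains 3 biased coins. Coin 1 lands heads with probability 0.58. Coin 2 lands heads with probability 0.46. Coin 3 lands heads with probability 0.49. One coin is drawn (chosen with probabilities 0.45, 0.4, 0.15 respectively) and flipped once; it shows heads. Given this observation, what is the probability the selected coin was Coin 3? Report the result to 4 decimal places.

P(heads|C1) = 0.58; P(heads|C2) = 0.46; P(heads|C3) = 0.49.
Prior × likelihood for each source: 0.45·0.58=0.2610, 0.4·0.46=0.1840, 0.15·0.49=0.07350. Summing gives P(heads) = 0.51850.
P(Coin 3 | heads) = 0.07350 / 0.51850 = 0.1418.

Posterior probability ≈ 0.1418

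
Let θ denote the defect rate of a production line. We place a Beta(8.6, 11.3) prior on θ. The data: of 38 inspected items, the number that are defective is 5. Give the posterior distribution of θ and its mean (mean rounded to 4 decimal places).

Posterior: Beta(13.6, 44.3); mean ≈ 0.2349

The binomial likelihood is conjugate to the Beta prior: with 5 successes and 33 failures, the posterior is Beta(8.6+5, 11.3+33) = Beta(13.6, 44.3).
E[θ | data] = 13.6/(13.6+44.3) = 0.2349.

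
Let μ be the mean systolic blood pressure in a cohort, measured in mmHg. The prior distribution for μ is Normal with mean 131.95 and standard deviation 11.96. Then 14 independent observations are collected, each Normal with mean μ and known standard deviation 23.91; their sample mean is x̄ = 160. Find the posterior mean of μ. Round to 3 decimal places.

Posterior mean ≈ 153.771

Prior precision 1/τ₀² = 1/11.96² = 0.00699097; data precision n/σ² = 14/23.91² = 0.0244889.
Posterior precision = 0.00699097 + 0.0244889 = 0.0314799.
Posterior mean = (0.00699097·131.95 + 0.0244889·160) / 0.0314799 = 153.771.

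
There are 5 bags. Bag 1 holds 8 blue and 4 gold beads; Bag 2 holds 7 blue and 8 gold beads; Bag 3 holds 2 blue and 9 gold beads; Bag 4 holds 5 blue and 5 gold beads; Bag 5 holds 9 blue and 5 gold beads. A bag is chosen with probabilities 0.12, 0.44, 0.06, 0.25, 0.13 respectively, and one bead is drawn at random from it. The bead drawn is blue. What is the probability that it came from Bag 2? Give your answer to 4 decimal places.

Posterior probability ≈ 0.4068

Tabulate prior·likelihood by source: [1] prior 0.12, lik 0.6667, product 0.08000; [2] prior 0.44, lik 0.4667, product 0.2053; [3] prior 0.06, lik 0.1818, product 0.01091; [4] prior 0.25, lik 0.5, product 0.1250; [5] prior 0.13, lik 0.6429, product 0.08357.
Normalizing constant = 0.50481; the posterior for Bag 2 is its product over the sum, 0.2053/0.50481 = 0.4068.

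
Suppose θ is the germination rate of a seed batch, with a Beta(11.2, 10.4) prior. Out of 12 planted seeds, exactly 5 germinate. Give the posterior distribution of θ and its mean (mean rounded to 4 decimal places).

Observing 5 successes and 7 failures updates Beta(11.2, 10.4) by adding the success and failure counts to the two shape parameters: α = 11.2+5 = 16.2, β = 10.4+7 = 17.4.
Posterior mean = α/(α+β) = 16.2/33.6 = 0.4821.

Posterior: Beta(16.2, 17.4); mean ≈ 0.4821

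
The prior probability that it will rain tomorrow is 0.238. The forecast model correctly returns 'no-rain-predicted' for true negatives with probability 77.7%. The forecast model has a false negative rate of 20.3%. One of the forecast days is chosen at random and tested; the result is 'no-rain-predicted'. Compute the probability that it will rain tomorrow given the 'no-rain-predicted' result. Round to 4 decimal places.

P(H | E) ≈ 0.0754

Let H be the event that it will rain tomorrow. P(H) = 0.238, so P(¬H) = 0.762. With E the 'no-rain-predicted' result, P(E|H) = 0.203 and P(E|¬H) = 0.777.
P(E) = 0.203·0.238 + 0.777·0.762 = 0.048314 + 0.59207 = 0.64039.
By Bayes' theorem, P(H|E) = 0.048314 / 0.64039 = 0.0754.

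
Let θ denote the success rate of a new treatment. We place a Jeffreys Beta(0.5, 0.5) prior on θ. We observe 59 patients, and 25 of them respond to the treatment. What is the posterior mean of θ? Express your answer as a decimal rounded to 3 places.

The binomial likelihood is conjugate to the Beta prior: with 25 successes and 34 failures, the posterior is Beta(0.5+25, 0.5+34) = Beta(25.5, 34.5).
Posterior mean = α/(α+β) = 25.5/60 = 0.425.

Posterior mean ≈ 0.425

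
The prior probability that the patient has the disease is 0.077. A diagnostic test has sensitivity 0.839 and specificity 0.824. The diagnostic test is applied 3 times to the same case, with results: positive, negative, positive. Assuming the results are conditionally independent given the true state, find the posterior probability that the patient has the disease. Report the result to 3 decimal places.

With H the event that the patient has the disease, the joint likelihood of the observed sequence is P(data|H) = 0.839·0.161·0.839 = 0.11333 and P(data|¬H) = 0.176·0.824·0.176 = 0.025524.
Bayes: P(H|data) = 0.077·0.11333 / (0.077·0.11333 + 0.923·0.025524) = 0.0087265/0.032285 = 0.2703.

Posterior P(H) ≈ 0.270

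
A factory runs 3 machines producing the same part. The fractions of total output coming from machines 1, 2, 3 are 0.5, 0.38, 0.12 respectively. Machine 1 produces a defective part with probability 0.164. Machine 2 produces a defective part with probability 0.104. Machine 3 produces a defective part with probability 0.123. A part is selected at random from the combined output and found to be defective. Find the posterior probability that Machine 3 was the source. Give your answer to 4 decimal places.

P(defective|M1) = 0.164; P(defective|M2) = 0.104; P(defective|M3) = 0.123.
Prior × likelihood for each source: 0.5·0.164=0.08200, 0.38·0.104=0.03952, 0.12·0.123=0.01476. Summing gives P(defective) = 0.13628.
P(Machine 3 | defective) = 0.01476 / 0.13628 = 0.1083.

Posterior probability ≈ 0.1083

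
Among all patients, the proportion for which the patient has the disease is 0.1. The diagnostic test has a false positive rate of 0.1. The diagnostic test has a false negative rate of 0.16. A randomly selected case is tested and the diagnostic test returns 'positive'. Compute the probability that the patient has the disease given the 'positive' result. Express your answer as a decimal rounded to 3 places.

P(H | E) ≈ 0.483

Write H for 'the patient has the disease'. Prior odds H:¬H = 0.1/0.9 = 0.11111. For the 'positive' outcome, the likelihood ratio is 0.84/0.1 = 8.4000.
Posterior odds = 0.11111 × 8.4000 = 0.93333, so P(H|E) = 0.93333/(1+0.93333) = 0.483.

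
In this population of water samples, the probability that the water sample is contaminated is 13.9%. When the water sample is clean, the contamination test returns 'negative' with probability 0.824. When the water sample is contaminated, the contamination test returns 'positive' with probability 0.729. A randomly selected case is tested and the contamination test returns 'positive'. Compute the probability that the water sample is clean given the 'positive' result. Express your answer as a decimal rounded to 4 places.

P(¬H | E) ≈ 0.5993

Let H be the event that the water sample is contaminated. P(H) = 0.139, so P(¬H) = 0.861. With E the 'positive' result, P(E|H) = 0.729 and P(E|¬H) = 0.176.
P(E) = 0.729·0.139 + 0.176·0.861 = 0.10133 + 0.15154 = 0.25287.
By Bayes' theorem, P(H|E) = 0.10133 / 0.25287 = 0.4007. Hence P(¬H|E) = 1 − 0.4007 = 0.5993.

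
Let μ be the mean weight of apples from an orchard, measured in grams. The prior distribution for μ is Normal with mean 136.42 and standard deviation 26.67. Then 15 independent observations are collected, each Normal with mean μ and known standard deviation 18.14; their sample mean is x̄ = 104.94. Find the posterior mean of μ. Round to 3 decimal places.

Posterior mean ≈ 105.882

With known σ, the Normal prior is conjugate. Weight on the data is w = (n/σ²)/(n/σ² + 1/τ₀²) = 0.0455844/(0.0455844+0.00140590) = 0.97008.
Posterior mean = w·x̄ + (1−w)·μ₀ = 0.97008·104.94 + 0.029919·136.42 = 105.882.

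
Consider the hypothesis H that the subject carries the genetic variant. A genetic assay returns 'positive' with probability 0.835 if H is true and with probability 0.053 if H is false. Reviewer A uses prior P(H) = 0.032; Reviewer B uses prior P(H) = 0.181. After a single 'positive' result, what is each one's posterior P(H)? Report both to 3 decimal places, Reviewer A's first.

Reviewer A: 0.342; Reviewer B: 0.777

The likelihood ratio for a 'positive' result is 0.835/0.053 = 15.755.
Reviewer A: prior odds 0.032/0.968 = 0.033058; posterior odds 0.52082; posterior probability 0.342.
Reviewer B: prior odds 0.181/0.819 = 0.22100; posterior odds 3.4818; posterior probability 0.777.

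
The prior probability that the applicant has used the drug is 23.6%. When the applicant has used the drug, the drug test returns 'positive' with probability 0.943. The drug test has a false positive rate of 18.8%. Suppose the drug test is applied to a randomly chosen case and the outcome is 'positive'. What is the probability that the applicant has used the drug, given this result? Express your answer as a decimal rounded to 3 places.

Write H for 'the applicant has used the drug'. Prior odds H:¬H = 0.236/0.764 = 0.30890. For the 'positive' outcome, the likelihood ratio is 0.943/0.188 = 5.0160.
Posterior odds = 0.30890 × 5.0160 = 1.5494, so P(H|E) = 1.5494/(1+1.5494) = 0.608.

P(H | E) ≈ 0.608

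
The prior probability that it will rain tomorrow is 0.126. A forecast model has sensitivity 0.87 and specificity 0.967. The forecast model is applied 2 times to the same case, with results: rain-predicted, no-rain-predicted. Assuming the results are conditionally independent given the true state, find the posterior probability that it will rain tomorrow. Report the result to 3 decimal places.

Posterior P(H) ≈ 0.338

Let H be the event that it will rain tomorrow; start with P(H) = 0.126. P('rain-predicted'|H) = 0.87, P('rain-predicted'|¬H) = 0.033.
Update on result 1 ('rain-predicted'): P(H) ← 0.87·0.1260 / (0.87·0.1260 + 0.033·0.8740) = 0.10962/0.13846 = 0.7917.
Update on result 2 ('no-rain-predicted'): P(H) ← 0.13·0.7917 / (0.13·0.7917 + 0.967·0.2083) = 0.10292/0.30435 = 0.3382.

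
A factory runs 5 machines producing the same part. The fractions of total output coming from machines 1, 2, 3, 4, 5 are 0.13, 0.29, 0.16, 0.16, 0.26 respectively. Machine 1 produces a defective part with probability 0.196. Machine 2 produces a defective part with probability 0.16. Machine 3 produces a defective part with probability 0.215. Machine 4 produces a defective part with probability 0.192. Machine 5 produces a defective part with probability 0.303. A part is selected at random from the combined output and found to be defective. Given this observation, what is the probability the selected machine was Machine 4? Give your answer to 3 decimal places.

Posterior probability ≈ 0.142

P(defective|M1) = 0.196; P(defective|M2) = 0.16; P(defective|M3) = 0.215; P(defective|M4) = 0.192; P(defective|M5) = 0.303.
Prior × likelihood for each source: 0.13·0.196=0.02548, 0.29·0.16=0.04640, 0.16·0.215=0.03440, 0.16·0.192=0.03072, 0.26·0.303=0.07878. Summing gives P(defective) = 0.21578.
P(Machine 4 | defective) = 0.03072 / 0.21578 = 0.142.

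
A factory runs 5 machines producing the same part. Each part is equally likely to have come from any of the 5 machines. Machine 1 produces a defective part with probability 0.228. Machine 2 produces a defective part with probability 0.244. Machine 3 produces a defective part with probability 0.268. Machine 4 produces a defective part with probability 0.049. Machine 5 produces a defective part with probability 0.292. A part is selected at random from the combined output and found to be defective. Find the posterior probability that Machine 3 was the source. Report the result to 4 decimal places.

Posterior probability ≈ 0.2479

P(defective|M1) = 0.228; P(defective|M2) = 0.244; P(defective|M3) = 0.268; P(defective|M4) = 0.049; P(defective|M5) = 0.292.
Prior × likelihood for each source: 0.2·0.228=0.04560, 0.2·0.244=0.04880, 0.2·0.268=0.05360, 0.2·0.049=0.009800, 0.2·0.292=0.05840. Summing gives P(defective) = 0.21620.
P(Machine 3 | defective) = 0.05360 / 0.21620 = 0.2479.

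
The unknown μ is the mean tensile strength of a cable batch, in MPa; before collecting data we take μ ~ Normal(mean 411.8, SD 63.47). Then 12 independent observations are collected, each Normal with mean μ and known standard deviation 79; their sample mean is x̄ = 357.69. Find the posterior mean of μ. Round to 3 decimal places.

Posterior mean ≈ 363.877

Prior precision 1/τ₀² = 1/63.47² = 0.00024823; data precision n/σ² = 12/79² = 0.00192277.
Posterior precision = 0.00024823 + 0.00192277 = 0.00217100.
Posterior mean = (0.00024823·411.8 + 0.00192277·357.69) / 0.00217100 = 363.877.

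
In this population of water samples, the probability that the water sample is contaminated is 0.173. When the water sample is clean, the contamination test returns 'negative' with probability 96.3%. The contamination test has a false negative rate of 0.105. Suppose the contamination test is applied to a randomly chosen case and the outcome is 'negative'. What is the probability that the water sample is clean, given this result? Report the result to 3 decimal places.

Let H be the event that the water sample is contaminated. P(H) = 0.173, so P(¬H) = 0.827. With E the 'negative' result, P(E|H) = 0.105 and P(E|¬H) = 0.963.
P(E) = 0.105·0.173 + 0.963·0.827 = 0.018165 + 0.79640 = 0.81457.
By Bayes' theorem, P(H|E) = 0.018165 / 0.81457 = 0.022. Hence P(¬H|E) = 1 − 0.022 = 0.978.

P(¬H | E) ≈ 0.978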